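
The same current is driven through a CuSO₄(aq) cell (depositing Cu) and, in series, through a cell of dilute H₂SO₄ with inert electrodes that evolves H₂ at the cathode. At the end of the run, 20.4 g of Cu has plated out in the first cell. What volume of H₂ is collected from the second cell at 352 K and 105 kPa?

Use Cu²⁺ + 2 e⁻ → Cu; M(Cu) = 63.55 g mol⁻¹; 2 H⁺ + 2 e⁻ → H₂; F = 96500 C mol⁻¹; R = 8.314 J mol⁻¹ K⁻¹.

n(Cu) = 20.4 / 63.55 = 0.3210 mol, so n(e⁻) = 2 × 0.3210 = 0.6420 mol.
The cells are in series, so the same 0.6420 mol of electrons passes through the second cell.
2 H⁺ + 2 e⁻ → H₂ — 2 mol e⁻ per mol H₂, so n(H₂) = 0.6420/2 = 0.3210 mol.
V = nRT/P = (0.3210 × 8.314 × 352) / (105 × 10³) = 0.00895 m³ = 8.95 L.

8.95 L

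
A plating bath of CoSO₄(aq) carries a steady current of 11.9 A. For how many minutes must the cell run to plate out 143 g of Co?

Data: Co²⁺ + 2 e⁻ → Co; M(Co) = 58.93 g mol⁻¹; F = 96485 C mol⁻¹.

n(Co) = m/M = 143 / 58.93 = 2.427 mol.
Each Co atom requires 2 electrons, so n(e⁻) = 2 × 2.427 = 4.853 mol.
Q = n(e⁻)·F = 4.853 × 96485 = 468300 C.
t = Q/I = 468300 / 11.90 A = 39350 s = 656 min.

656 min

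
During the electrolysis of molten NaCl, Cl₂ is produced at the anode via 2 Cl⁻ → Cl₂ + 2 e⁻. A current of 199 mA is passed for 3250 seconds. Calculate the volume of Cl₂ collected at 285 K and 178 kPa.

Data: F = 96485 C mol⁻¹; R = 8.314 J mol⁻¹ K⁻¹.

Q = I·t = 0.1990 A × 3250.0 s = 646.8 C.
n(e⁻) = Q/F = 646.8 / 96485 = 0.006703 mol.
2 electrons are transferred per Cl₂ molecule, so n(Cl₂) = 0.006703 / 2 = 0.003352 mol.
V = nRT/P = (0.003352 × 8.314 × 285) / (178 × 10³ Pa) = 4.46 × 10⁻⁵ m³ = 0.0446 L.

0.0446 L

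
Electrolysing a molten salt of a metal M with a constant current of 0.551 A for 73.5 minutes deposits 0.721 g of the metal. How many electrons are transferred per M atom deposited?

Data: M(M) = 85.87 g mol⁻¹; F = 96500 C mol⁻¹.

Q = I·t = 0.5510 A × 4410.0 s = 2430 C, so n(e⁻) = 2430/96500 = 0.02518 mol.
n(M) deposited = 0.721 / 85.87 = 0.008396 mol.
Electrons per atom = n(e⁻)/n(M) = 0.02518 / 0.008396 = 3.00 ≈ 3, so the ion is M³⁺.

3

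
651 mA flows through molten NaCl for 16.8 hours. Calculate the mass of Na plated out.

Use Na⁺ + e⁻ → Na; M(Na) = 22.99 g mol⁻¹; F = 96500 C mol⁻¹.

Q = I·t = 0.6510 A × 60480 s = 39370 C.
n(e⁻) = Q/F = 39370 / 96500 = 0.4080 mol.
Na⁺ + e⁻ → Na, so n(Na) = n(e⁻)/1 = 0.4080 mol.
m = n·M = 0.4080 × 22.99 = 9.38 g.

9.38 g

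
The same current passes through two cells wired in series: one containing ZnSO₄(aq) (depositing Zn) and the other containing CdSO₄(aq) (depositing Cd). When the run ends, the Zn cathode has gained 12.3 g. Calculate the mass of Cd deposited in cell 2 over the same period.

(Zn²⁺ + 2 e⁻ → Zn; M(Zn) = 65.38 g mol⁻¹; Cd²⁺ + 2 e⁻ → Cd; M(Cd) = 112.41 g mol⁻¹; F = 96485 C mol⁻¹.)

n(Zn) = 12.3 / 65.38 = 0.1881 mol.
Since Zn²⁺ + 2 e⁻ → Zn, n(e⁻) passed = 2 × 0.1881 = 0.3763 mol.
Cells in series carry the same charge, so the same 0.3763 mol of electrons passes through cell 2.
Cd²⁺ + 2 e⁻ → Cd, so n(Cd) = 0.3763 / 2 = 0.1881 mol.
m(Cd) = 0.1881 × 112.41 = 21.1 g.

21.1 g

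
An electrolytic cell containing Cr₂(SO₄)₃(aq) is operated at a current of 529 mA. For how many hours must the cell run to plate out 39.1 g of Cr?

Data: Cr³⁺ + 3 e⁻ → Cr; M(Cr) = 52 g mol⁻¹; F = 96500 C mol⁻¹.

n(Cr) = m/M = 39.1 / 52 = 0.7519 mol.
Each Cr atom requires 3 electrons, so n(e⁻) = 3 × 0.7519 = 2.256 mol.
Q = n(e⁻)·F = 2.256 × 96500 = 217700 C.
t = Q/I = 217700 / 0.5290 A = 411500 s = 114 h.

114 h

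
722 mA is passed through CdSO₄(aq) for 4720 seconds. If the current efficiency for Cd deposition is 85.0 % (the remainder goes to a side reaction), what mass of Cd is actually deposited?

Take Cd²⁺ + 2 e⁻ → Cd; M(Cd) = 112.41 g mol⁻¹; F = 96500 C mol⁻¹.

Q = I·t = 0.7220 × 4720.0 = 3408 C.
n(e⁻) = 3408/96500 = 0.03531 mol; theoretically n(Cd) = 0.03531/2 = 0.01766 mol, m_theo = 1.985 g.
At 85.0 % efficiency, m_actual = 0.850 × 1.985 = 1.69 g.

1.69 g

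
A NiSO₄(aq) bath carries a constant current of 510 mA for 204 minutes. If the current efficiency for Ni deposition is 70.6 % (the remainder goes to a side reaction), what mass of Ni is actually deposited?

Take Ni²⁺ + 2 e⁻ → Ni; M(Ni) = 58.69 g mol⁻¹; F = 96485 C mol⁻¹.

Q = I·t = 0.5100 × 12240 = 6242 C.
n(e⁻) = 6242/96485 = 0.06470 mol; theoretically n(Ni) = 0.06470/2 = 0.03235 mol, m_theo = 1.899 g.
At 70.6 % efficiency, m_actual = 0.706 × 1.899 = 1.34 g.

1.34 g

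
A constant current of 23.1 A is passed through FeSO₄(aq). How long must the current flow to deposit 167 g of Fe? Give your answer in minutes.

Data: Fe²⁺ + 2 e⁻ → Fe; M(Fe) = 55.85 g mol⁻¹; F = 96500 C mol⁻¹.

n(Fe) = m/M = 167 / 55.85 = 2.990 mol.
Each Fe atom requires 2 electrons, so n(e⁻) = 2 × 2.990 = 5.980 mol.
Q = n(e⁻)·F = 5.980 × 96500 = 577100 C.
t = Q/I = 577100 / 23.10 A = 24980 s = 416 min.

416 min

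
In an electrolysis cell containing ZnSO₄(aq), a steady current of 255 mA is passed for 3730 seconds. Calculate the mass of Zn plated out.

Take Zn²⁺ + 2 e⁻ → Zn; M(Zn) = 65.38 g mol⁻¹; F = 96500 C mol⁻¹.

Q = I·t = 0.2550 A × 3730.0 s = 951.2 C.
n(e⁻) = Q/F = 951.2 / 96500 = 0.009856 mol.
Zn²⁺ + 2 e⁻ → Zn, so n(Zn) = n(e⁻)/2 = 0.004928 mol.
m = n·M = 0.004928 × 65.38 = 0.322 g.

0.322 g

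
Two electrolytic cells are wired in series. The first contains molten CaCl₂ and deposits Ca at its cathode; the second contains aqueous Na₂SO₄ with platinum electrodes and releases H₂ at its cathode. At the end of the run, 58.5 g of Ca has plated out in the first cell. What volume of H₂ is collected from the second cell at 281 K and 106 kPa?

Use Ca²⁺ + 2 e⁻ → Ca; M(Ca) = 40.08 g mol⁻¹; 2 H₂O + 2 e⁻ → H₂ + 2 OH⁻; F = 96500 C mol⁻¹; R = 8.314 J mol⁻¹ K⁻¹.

n(Ca) = 58.5 / 40.08 = 1.460 mol, so n(e⁻) = 2 × 1.460 = 2.919 mol.
The cells are in series, so the same 2.919 mol of electrons passes through the second cell.
2 H₂O + 2 e⁻ → H₂ + 2 OH⁻ — 2 mol e⁻ per mol H₂, so n(H₂) = 2.919/2 = 1.460 mol.
V = nRT/P = (1.460 × 8.314 × 281) / (106 × 10³) = 0.0322 m³ = 32.2 L.

32.2 L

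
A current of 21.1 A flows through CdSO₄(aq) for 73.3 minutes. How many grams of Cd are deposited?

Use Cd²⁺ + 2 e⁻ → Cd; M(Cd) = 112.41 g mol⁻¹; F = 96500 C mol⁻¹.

54.0 g

Q = I·t = 21.10 A × 4398.0 s = 92800 C.
n(e⁻) = Q/F = 92800 / 96500 = 0.9616 mol.
Cd²⁺ + 2 e⁻ → Cd, so n(Cd) = n(e⁻)/2 = 0.4808 mol.
m = n·M = 0.4808 × 112.41 = 54.0 g.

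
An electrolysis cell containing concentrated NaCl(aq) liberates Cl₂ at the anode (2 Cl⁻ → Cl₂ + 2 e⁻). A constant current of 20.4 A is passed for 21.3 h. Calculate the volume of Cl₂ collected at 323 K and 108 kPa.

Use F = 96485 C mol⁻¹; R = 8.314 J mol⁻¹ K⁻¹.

Q = I·t = 20.40 A × 76680 s = 1564000 C.
n(e⁻) = Q/F = 1564000 / 96485 = 16.21 mol.
2 electrons are transferred per Cl₂ molecule, so n(Cl₂) = 16.21 / 2 = 8.106 mol.
V = nRT/P = (8.106 × 8.314 × 323) / (108 × 10³ Pa) = 0.202 m³ = 202 L.

202 L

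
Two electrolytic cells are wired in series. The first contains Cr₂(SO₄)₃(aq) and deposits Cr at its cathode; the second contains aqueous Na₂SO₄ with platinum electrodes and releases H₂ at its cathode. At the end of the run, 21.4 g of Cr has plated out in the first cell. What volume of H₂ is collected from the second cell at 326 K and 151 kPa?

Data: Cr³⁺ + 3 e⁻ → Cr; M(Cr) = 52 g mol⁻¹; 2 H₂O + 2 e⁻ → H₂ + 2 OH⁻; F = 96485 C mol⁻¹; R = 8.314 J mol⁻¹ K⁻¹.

n(Cr) = 21.4 / 52 = 0.4115 mol, so n(e⁻) = 3 × 0.4115 = 1.235 mol.
The cells are in series, so the same 1.235 mol of electrons passes through the second cell.
2 H₂O + 2 e⁻ → H₂ + 2 OH⁻ — 2 mol e⁻ per mol H₂, so n(H₂) = 1.235/2 = 0.6173 mol.
V = nRT/P = (0.6173 × 8.314 × 326) / (151 × 10³) = 0.0111 m³ = 11.1 L.

11.1 L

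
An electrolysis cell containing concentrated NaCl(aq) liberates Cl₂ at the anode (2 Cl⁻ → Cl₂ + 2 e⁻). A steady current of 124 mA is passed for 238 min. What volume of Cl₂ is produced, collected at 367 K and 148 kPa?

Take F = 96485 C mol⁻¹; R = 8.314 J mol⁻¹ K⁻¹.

Q = I·t = 0.1240 A × 14280 s = 1771 C.
n(e⁻) = Q/F = 1771 / 96485 = 0.01835 mol.
2 electrons are transferred per Cl₂ molecule, so n(Cl₂) = 0.01835 / 2 = 0.009176 mol.
V = nRT/P = (0.009176 × 8.314 × 367) / (148 × 10³ Pa) = 1.89 × 10⁻⁴ m³ = 0.189 L.

0.189 L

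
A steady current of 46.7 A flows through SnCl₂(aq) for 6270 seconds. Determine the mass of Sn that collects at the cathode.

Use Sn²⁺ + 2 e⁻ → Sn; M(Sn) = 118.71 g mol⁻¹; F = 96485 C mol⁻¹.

Q = I·t = 46.70 A × 6270.0 s = 292800 C.
n(e⁻) = Q/F = 292800 / 96485 = 3.035 mol.
Sn²⁺ + 2 e⁻ → Sn, so n(Sn) = n(e⁻)/2 = 1.517 mol.
m = n·M = 1.517 × 118.71 = 180 g.

180 g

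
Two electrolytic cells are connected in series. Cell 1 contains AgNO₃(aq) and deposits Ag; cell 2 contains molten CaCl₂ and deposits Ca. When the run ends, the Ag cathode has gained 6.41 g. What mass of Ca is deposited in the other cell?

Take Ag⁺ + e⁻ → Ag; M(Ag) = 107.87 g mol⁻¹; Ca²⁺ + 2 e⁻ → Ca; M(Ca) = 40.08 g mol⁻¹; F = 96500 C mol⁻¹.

1.19 g

n(Ag) = 6.41 / 107.87 = 0.05942 mol.
Since Ag⁺ + e⁻ → Ag, n(e⁻) passed = 1 × 0.05942 = 0.05942 mol.
Cells in series carry the same charge, so the same 0.05942 mol of electrons passes through cell 2.
Ca²⁺ + 2 e⁻ → Ca, so n(Ca) = 0.05942 / 2 = 0.02971 mol.
m(Ca) = 0.02971 × 40.08 = 1.19 g.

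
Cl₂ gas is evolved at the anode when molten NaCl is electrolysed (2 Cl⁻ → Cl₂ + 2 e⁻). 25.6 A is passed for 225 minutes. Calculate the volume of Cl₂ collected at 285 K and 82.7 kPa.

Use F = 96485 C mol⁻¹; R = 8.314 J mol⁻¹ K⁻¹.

51.3 L

Q = I·t = 25.60 A × 13500 s = 345600 C.
n(e⁻) = Q/F = 345600 / 96485 = 3.582 mol.
2 electrons are transferred per Cl₂ molecule, so n(Cl₂) = 3.582 / 2 = 1.791 mol.
V = nRT/P = (1.791 × 8.314 × 285) / (82.7 × 10³ Pa) = 0.0513 m³ = 51.3 L.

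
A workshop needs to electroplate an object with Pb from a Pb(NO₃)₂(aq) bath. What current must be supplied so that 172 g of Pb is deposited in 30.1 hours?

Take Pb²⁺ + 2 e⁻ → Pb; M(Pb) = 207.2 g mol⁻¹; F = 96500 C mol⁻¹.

n(Pb) = 172 / 207.2 = 0.8301 mol.
n(e⁻) = 2 × 0.8301 = 1.660 mol.
Q = n(e⁻)·F = 1.660 × 96500 = 160200 C.
I = Q/t = 160200 / 108360 s = 1.48 A.

1.48 A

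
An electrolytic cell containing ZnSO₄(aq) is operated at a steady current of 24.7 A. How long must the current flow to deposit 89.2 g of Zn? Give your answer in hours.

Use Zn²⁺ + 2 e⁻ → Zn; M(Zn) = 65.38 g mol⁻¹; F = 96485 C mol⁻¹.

n(Zn) = m/M = 89.2 / 65.38 = 1.364 mol.
Each Zn atom requires 2 electrons, so n(e⁻) = 2 × 1.364 = 2.729 mol.
Q = n(e⁻)·F = 2.729 × 96485 = 263300 C.
t = Q/I = 263300 / 24.70 A = 10660 s = 2.96 h.

2.96 h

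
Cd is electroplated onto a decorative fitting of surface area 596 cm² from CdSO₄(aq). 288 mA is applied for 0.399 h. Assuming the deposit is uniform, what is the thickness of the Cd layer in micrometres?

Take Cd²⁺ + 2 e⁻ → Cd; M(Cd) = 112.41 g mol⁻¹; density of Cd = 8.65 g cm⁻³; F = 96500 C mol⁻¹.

0.467 μm

Q = I·t = 0.2880 × 1436.4 = 413.7 C; n(e⁻) = 0.004287 mol.
n(Cd) = n(e⁻)/2 = 0.002143 mol, so m = 0.002143 × 112.41 = 0.2409 g.
Volume = m/ρ = 0.2409 / 8.65 = 0.02785 cm³.
Thickness = V/A = 0.02785 / 596 = 4.67 × 10⁻⁵ cm = 0.467 μm.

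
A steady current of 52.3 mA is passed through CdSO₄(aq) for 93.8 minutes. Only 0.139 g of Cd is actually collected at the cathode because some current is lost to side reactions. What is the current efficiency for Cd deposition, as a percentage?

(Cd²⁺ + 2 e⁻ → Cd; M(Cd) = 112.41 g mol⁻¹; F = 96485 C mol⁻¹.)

Q = I·t = 0.05230 × 5628.0 = 294.3 C; n(e⁻) = 294.3/96485 = 0.003051 mol.
Theoretical n(Cd) = n(e⁻)/2 = 0.001525 mol, i.e. m_theo = 0.001525 × 112.41 = 0.1715 g.
Efficiency = m_actual / m_theo = 0.139 / 0.1715 = 81.1 %.

81.1 %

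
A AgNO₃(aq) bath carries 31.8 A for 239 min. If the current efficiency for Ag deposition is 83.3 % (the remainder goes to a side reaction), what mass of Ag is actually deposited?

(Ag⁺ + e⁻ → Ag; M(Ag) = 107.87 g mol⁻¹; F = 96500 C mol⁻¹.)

Q = I·t = 31.80 × 14340 = 456000 C.
n(e⁻) = 456000/96500 = 4.726 mol; theoretically n(Ag) = 4.726/1 = 4.726 mol, m_theo = 509.7 g.
At 83.3 % efficiency, m_actual = 0.833 × 509.7 = 425 g.

425 g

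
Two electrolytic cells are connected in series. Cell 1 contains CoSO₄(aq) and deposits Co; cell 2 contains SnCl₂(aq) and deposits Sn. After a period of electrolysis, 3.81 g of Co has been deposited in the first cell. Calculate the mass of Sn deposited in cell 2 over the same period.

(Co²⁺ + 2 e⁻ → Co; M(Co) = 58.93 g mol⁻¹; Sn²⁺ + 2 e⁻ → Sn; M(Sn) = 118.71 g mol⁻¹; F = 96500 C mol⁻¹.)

n(Co) = 3.81 / 58.93 = 0.06465 mol.
Since Co²⁺ + 2 e⁻ → Co, n(e⁻) passed = 2 × 0.06465 = 0.1293 mol.
Cells in series carry the same charge, so the same 0.1293 mol of electrons passes through cell 2.
Sn²⁺ + 2 e⁻ → Sn, so n(Sn) = 0.1293 / 2 = 0.06465 mol.
m(Sn) = 0.06465 × 118.71 = 7.67 g.

7.67 g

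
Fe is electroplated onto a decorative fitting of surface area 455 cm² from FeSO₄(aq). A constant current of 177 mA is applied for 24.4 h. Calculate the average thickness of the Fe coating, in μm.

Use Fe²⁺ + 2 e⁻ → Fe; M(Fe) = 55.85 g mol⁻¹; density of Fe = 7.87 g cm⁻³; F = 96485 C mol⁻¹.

Q = I·t = 0.1770 × 87840 = 15550 C; n(e⁻) = 0.1611 mol.
n(Fe) = n(e⁻)/2 = 0.08057 mol, so m = 0.08057 × 55.85 = 4.500 g.
Volume = m/ρ = 4.500 / 7.87 = 0.5718 cm³.
Thickness = V/A = 0.5718 / 455 = 0.00126 cm = 12.6 μm.

12.6 μm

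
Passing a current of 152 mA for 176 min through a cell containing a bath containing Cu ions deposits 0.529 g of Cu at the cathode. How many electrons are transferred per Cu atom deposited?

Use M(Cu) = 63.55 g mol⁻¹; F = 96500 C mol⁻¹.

2

Q = I·t = 0.1520 A × 10560 s = 1605 C, so n(e⁻) = 1605/96500 = 0.01663 mol.
n(Cu) deposited = 0.529 / 63.55 = 0.008324 mol.
Electrons per atom = n(e⁻)/n(Cu) = 0.01663 / 0.008324 = 2.00 ≈ 2, so the ion is Cu²⁺.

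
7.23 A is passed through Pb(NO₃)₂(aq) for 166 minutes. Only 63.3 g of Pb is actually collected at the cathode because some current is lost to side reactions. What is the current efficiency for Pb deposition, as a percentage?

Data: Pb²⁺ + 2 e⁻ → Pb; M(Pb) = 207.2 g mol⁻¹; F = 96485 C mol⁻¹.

81.9 %

Q = I·t = 7.230 × 9960.0 = 72010 C; n(e⁻) = 72010/96485 = 0.7463 mol.
Theoretical n(Pb) = n(e⁻)/2 = 0.3732 mol, i.e. m_theo = 0.3732 × 207.2 = 77.32 g.
Efficiency = m_actual / m_theo = 63.3 / 77.32 = 81.9 %.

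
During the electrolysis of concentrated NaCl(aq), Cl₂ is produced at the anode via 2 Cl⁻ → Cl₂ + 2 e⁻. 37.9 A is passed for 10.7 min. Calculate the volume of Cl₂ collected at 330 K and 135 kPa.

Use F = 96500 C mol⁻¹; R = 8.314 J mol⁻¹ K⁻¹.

2.56 L

Q = I·t = 37.90 A × 642.00 s = 24330 C.
n(e⁻) = Q/F = 24330 / 96500 = 0.2521 mol.
2 electrons are transferred per Cl₂ molecule, so n(Cl₂) = 0.2521 / 2 = 0.1261 mol.
V = nRT/P = (0.1261 × 8.314 × 330) / (135 × 10³ Pa) = 0.00256 m³ = 2.56 L.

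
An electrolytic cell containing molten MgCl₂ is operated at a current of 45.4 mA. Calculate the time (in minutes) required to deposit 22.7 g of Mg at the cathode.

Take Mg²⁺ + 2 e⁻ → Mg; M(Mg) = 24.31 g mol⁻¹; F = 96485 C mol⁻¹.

66100 min

n(Mg) = m/M = 22.7 / 24.31 = 0.9338 mol.
Each Mg atom requires 2 electrons, so n(e⁻) = 2 × 0.9338 = 1.868 mol.
Q = n(e⁻)·F = 1.868 × 96485 = 180200 C.
t = Q/I = 180200 / 0.04540 A = 3969000 s = 66100 min.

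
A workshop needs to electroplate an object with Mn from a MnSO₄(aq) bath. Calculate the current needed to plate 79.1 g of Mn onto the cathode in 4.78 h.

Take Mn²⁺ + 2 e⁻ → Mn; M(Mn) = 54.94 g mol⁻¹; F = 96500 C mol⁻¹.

16.1 A

n(Mn) = 79.1 / 54.94 = 1.440 mol.
n(e⁻) = 2 × 1.440 = 2.880 mol.
Q = n(e⁻)·F = 2.880 × 96500 = 277900 C.
I = Q/t = 277900 / 17208 s = 16.1 A.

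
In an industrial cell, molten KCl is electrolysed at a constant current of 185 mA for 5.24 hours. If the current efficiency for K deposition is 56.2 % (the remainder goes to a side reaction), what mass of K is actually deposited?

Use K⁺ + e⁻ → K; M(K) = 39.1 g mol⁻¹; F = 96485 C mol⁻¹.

Q = I·t = 0.1850 × 18864 = 3490 C.
n(e⁻) = 3490/96485 = 0.03617 mol; theoretically n(K) = 0.03617/1 = 0.03617 mol, m_theo = 1.414 g.
At 56.2 % efficiency, m_actual = 0.562 × 1.414 = 0.795 g.

0.795 g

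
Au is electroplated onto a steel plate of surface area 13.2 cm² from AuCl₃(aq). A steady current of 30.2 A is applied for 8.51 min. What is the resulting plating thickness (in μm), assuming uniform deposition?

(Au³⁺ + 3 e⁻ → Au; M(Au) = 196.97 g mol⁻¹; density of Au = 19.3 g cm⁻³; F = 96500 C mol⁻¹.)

412 μm

Q = I·t = 30.20 × 510.60 = 15420 C; n(e⁻) = 0.1598 mol.
n(Au) = n(e⁻)/3 = 0.05326 mol, so m = 0.05326 × 196.97 = 10.49 g.
Volume = m/ρ = 10.49 / 19.3 = 0.5436 cm³.
Thickness = V/A = 0.5436 / 13.2 = 0.0412 cm = 412 μm.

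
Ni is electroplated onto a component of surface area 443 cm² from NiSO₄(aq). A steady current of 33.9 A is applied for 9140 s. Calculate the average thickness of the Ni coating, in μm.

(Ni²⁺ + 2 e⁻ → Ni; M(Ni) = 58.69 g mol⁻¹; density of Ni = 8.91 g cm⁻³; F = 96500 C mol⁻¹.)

239 μm

Q = I·t = 33.90 × 9140.0 = 309800 C; n(e⁻) = 3.211 mol.
n(Ni) = n(e⁻)/2 = 1.605 mol, so m = 1.605 × 58.69 = 94.22 g.
Volume = m/ρ = 94.22 / 8.91 = 10.57 cm³.
Thickness = V/A = 10.57 / 443 = 0.0239 cm = 239 μm.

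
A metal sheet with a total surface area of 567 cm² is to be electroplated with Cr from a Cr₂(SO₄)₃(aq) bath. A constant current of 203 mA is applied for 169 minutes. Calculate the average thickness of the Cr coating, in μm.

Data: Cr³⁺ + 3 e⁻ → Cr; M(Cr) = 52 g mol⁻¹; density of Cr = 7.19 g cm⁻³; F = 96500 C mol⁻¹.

0.907 μm

Q = I·t = 0.2030 × 10140 = 2058 C; n(e⁻) = 0.02133 mol.
n(Cr) = n(e⁻)/3 = 0.007110 mol, so m = 0.007110 × 52 = 0.3697 g.
Volume = m/ρ = 0.3697 / 7.19 = 0.05142 cm³.
Thickness = V/A = 0.05142 / 567 = 9.07 × 10⁻⁵ cm = 0.907 μm.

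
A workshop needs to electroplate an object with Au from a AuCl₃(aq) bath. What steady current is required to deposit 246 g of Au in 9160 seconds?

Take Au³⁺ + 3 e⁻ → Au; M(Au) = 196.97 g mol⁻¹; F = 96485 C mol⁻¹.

n(Au) = 246 / 196.97 = 1.249 mol.
n(e⁻) = 3 × 1.249 = 3.747 mol.
Q = n(e⁻)·F = 3.747 × 96485 = 361500 C.
I = Q/t = 361500 / 9160.0 s = 39.5 A.

39.5 A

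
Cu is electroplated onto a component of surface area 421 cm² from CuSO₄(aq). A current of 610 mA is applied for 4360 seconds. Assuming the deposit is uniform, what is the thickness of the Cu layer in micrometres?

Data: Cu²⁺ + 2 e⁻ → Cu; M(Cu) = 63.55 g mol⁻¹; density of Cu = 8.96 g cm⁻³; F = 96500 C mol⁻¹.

Q = I·t = 0.6100 × 4360.0 = 2660 C; n(e⁻) = 0.02756 mol.
n(Cu) = n(e⁻)/2 = 0.01378 mol, so m = 0.01378 × 63.55 = 0.8757 g.
Volume = m/ρ = 0.8757 / 8.96 = 0.09774 cm³.
Thickness = V/A = 0.09774 / 421 = 2.32 × 10⁻⁴ cm = 2.32 μm.

2.32 μm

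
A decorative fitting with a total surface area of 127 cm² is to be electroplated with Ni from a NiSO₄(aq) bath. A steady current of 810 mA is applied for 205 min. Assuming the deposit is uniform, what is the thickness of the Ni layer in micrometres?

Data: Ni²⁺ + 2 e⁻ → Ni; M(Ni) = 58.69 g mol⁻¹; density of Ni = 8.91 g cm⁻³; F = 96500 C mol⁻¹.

26.8 μm

Q = I·t = 0.8100 × 12300 = 9963 C; n(e⁻) = 0.1032 mol.
n(Ni) = n(e⁻)/2 = 0.05162 mol, so m = 0.05162 × 58.69 = 3.030 g.
Volume = m/ρ = 3.030 / 8.91 = 0.3400 cm³.
Thickness = V/A = 0.3400 / 127 = 0.00268 cm = 26.8 μm.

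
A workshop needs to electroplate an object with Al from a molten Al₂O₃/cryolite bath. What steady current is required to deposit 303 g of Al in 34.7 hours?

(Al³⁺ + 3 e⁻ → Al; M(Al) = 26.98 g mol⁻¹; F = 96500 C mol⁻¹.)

n(Al) = 303 / 26.98 = 11.23 mol.
n(e⁻) = 3 × 11.23 = 33.69 mol.
Q = n(e⁻)·F = 33.69 × 96500 = 3251000 C.
I = Q/t = 3251000 / 124920 s = 26.0 A.

26.0 A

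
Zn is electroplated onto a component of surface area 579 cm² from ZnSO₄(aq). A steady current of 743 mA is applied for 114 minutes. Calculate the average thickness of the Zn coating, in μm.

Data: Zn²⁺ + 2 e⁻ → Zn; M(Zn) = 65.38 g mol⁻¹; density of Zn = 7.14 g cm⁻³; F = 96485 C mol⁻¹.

Q = I·t = 0.7430 × 6840.0 = 5082 C; n(e⁻) = 0.05267 mol.
n(Zn) = n(e⁻)/2 = 0.02634 mol, so m = 0.02634 × 65.38 = 1.722 g.
Volume = m/ρ = 1.722 / 7.14 = 0.2412 cm³.
Thickness = V/A = 0.2412 / 579 = 4.17 × 10⁻⁴ cm = 4.17 μm.

4.17 μm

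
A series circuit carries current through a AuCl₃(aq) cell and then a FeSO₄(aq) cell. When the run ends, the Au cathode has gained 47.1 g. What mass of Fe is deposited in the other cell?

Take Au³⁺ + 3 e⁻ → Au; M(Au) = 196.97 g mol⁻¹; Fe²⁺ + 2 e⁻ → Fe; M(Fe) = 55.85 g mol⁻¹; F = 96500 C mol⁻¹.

20.0 g

n(Au) = 47.1 / 196.97 = 0.2391 mol.
Since Au³⁺ + 3 e⁻ → Au, n(e⁻) passed = 3 × 0.2391 = 0.7174 mol.
Cells in series carry the same charge, so the same 0.7174 mol of electrons passes through cell 2.
Fe²⁺ + 2 e⁻ → Fe, so n(Fe) = 0.7174 / 2 = 0.3587 mol.
m(Fe) = 0.3587 × 55.85 = 20.0 g.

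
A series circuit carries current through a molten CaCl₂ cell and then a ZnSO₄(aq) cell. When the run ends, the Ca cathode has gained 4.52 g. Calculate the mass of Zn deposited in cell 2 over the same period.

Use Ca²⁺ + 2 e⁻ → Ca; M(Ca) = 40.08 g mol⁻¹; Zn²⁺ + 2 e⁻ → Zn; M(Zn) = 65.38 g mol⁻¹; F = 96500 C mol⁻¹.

n(Ca) = 4.52 / 40.08 = 0.1128 mol.
Since Ca²⁺ + 2 e⁻ → Ca, n(e⁻) passed = 2 × 0.1128 = 0.2255 mol.
Cells in series carry the same charge, so the same 0.2255 mol of electrons passes through cell 2.
Zn²⁺ + 2 e⁻ → Zn, so n(Zn) = 0.2255 / 2 = 0.1128 mol.
m(Zn) = 0.1128 × 65.38 = 7.37 g.

7.37 g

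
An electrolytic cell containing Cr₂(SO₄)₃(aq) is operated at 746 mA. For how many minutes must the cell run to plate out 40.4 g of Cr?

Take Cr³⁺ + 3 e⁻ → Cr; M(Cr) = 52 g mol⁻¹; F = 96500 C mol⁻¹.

n(Cr) = m/M = 40.4 / 52 = 0.7769 mol.
Each Cr atom requires 3 electrons, so n(e⁻) = 3 × 0.7769 = 2.331 mol.
Q = n(e⁻)·F = 2.331 × 96500 = 224900 C.
t = Q/I = 224900 / 0.7460 A = 301500 s = 5030 min.

5030 min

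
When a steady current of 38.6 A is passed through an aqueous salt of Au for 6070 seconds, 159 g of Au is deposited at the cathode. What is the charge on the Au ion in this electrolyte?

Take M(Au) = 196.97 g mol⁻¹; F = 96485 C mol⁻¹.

+3

Q = I·t = 38.60 A × 6070.0 s = 234300 C, so n(e⁻) = 234300/96485 = 2.428 mol.
n(Au) deposited = 159 / 196.97 = 0.8072 mol.
Electrons per atom = n(e⁻)/n(Au) = 2.428 / 0.8072 = 3.01 ≈ 3, so the ion is Au³⁺.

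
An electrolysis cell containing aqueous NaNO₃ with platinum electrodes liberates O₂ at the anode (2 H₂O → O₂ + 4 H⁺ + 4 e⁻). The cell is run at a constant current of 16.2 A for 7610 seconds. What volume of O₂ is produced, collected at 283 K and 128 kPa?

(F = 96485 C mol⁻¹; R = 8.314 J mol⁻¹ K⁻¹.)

5.87 L

Q = I·t = 16.20 A × 7610.0 s = 123300 C.
n(e⁻) = Q/F = 123300 / 96485 = 1.278 mol.
4 electrons are transferred per O₂ molecule, so n(O₂) = 1.278 / 4 = 0.3194 mol.
V = nRT/P = (0.3194 × 8.314 × 283) / (128 × 10³ Pa) = 0.00587 m³ = 5.87 L.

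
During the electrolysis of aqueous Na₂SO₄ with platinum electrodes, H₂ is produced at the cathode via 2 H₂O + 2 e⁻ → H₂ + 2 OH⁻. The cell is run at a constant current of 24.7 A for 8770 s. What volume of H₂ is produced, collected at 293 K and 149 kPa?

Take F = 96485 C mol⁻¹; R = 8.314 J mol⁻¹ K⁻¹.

Q = I·t = 24.70 A × 8770.0 s = 216600 C.
n(e⁻) = Q/F = 216600 / 96485 = 2.245 mol.
2 electrons are transferred per H₂ molecule, so n(H₂) = 2.245 / 2 = 1.123 mol.
V = nRT/P = (1.123 × 8.314 × 293) / (149 × 10³ Pa) = 0.0184 m³ = 18.4 L.

18.4 L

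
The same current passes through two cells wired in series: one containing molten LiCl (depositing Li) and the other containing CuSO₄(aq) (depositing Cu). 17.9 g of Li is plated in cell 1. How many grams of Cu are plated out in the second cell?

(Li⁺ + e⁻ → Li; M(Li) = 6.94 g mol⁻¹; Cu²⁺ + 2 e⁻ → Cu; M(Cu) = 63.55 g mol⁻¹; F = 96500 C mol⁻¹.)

82.0 g

n(Li) = 17.9 / 6.94 = 2.579 mol.
Since Li⁺ + e⁻ → Li, n(e⁻) passed = 1 × 2.579 = 2.579 mol.
Cells in series carry the same charge, so the same 2.579 mol of electrons passes through cell 2.
Cu²⁺ + 2 e⁻ → Cu, so n(Cu) = 2.579 / 2 = 1.290 mol.
m(Cu) = 1.290 × 63.55 = 82.0 g.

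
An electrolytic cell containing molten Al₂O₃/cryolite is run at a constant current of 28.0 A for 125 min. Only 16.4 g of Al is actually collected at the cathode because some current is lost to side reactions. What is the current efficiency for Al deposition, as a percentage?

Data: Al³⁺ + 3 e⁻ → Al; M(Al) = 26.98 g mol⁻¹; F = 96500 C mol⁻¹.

83.8 %

Q = I·t = 28.00 × 7500.0 = 210000 C; n(e⁻) = 210000/96500 = 2.176 mol.
Theoretical n(Al) = n(e⁻)/3 = 0.7254 mol, i.e. m_theo = 0.7254 × 26.98 = 19.57 g.
Efficiency = m_actual / m_theo = 16.4 / 19.57 = 83.8 %.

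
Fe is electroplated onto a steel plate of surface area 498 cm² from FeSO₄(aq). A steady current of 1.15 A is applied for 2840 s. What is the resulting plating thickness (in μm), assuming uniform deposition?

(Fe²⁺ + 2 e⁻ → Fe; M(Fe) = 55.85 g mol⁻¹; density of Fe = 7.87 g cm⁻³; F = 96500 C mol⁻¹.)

2.41 μm

Q = I·t = 1.150 × 2840.0 = 3266 C; n(e⁻) = 0.03384 mol.
n(Fe) = n(e⁻)/2 = 0.01692 mol, so m = 0.01692 × 55.85 = 0.9451 g.
Volume = m/ρ = 0.9451 / 7.87 = 0.1201 cm³.
Thickness = V/A = 0.1201 / 498 = 2.41 × 10⁻⁴ cm = 2.41 μm.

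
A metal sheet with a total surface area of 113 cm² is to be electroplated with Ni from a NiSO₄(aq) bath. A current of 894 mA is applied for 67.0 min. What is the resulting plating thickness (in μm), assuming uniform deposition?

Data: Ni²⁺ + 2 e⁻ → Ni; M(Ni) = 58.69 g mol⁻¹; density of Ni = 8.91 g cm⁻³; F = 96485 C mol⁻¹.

Q = I·t = 0.8940 × 4020.0 = 3594 C; n(e⁻) = 0.03725 mol.
n(Ni) = n(e⁻)/2 = 0.01862 mol, so m = 0.01862 × 58.69 = 1.093 g.
Volume = m/ρ = 1.093 / 8.91 = 0.1227 cm³.
Thickness = V/A = 0.1227 / 113 = 0.00109 cm = 10.9 μm.

10.9 μm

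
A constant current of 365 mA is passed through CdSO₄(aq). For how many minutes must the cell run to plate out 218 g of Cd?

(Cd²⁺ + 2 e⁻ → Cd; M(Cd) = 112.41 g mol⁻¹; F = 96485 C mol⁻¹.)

n(Cd) = m/M = 218 / 112.41 = 1.939 mol.
Each Cd atom requires 2 electrons, so n(e⁻) = 2 × 1.939 = 3.879 mol.
Q = n(e⁻)·F = 3.879 × 96485 = 374200 C.
t = Q/I = 374200 / 0.3650 A = 1025000 s = 17100 min.

17100 min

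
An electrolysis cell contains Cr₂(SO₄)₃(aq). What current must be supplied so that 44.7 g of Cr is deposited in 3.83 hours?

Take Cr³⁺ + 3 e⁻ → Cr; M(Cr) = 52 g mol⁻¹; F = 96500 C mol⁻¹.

18.0 A

n(Cr) = 44.7 / 52 = 0.8596 mol.
n(e⁻) = 3 × 0.8596 = 2.579 mol.
Q = n(e⁻)·F = 2.579 × 96500 = 248900 C.
I = Q/t = 248900 / 13788 s = 18.0 A.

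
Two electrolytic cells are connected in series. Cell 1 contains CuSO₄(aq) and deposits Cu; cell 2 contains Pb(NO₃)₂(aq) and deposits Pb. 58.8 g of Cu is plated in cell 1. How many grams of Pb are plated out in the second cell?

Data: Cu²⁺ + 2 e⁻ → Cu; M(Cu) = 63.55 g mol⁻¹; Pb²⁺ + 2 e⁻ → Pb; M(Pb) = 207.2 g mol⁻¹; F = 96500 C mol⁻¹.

n(Cu) = 58.8 / 63.55 = 0.9253 mol.
Since Cu²⁺ + 2 e⁻ → Cu, n(e⁻) passed = 2 × 0.9253 = 1.851 mol.
Cells in series carry the same charge, so the same 1.851 mol of electrons passes through cell 2.
Pb²⁺ + 2 e⁻ → Pb, so n(Pb) = 1.851 / 2 = 0.9253 mol.
m(Pb) = 0.9253 × 207.2 = 192 g.

192 g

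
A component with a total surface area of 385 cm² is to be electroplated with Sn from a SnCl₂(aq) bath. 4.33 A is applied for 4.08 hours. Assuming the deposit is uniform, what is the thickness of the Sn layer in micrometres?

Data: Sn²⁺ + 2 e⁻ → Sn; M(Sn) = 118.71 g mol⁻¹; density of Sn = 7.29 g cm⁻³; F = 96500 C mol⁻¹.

139 μm

Q = I·t = 4.330 × 14688 = 63600 C; n(e⁻) = 0.6591 mol.
n(Sn) = n(e⁻)/2 = 0.3295 mol, so m = 0.3295 × 118.71 = 39.12 g.
Volume = m/ρ = 39.12 / 7.29 = 5.366 cm³.
Thickness = V/A = 5.366 / 385 = 0.0139 cm = 139 μm.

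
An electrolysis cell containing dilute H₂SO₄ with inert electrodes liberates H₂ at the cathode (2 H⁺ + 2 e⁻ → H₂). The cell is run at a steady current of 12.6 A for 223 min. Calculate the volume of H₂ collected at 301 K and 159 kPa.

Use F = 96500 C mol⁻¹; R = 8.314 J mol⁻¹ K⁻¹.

13.7 L

Q = I·t = 12.60 A × 13380 s = 168600 C.
n(e⁻) = Q/F = 168600 / 96500 = 1.747 mol.
2 electrons are transferred per H₂ molecule, so n(H₂) = 1.747 / 2 = 0.8735 mol.
V = nRT/P = (0.8735 × 8.314 × 301) / (159 × 10³ Pa) = 0.0137 m³ = 13.7 L.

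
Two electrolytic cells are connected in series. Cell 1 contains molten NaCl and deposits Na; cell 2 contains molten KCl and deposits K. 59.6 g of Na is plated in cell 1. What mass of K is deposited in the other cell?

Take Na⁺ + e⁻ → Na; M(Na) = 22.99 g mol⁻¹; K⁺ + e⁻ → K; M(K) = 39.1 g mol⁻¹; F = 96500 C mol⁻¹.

n(Na) = 59.6 / 22.99 = 2.592 mol.
Since Na⁺ + e⁻ → Na, n(e⁻) passed = 1 × 2.592 = 2.592 mol.
Cells in series carry the same charge, so the same 2.592 mol of electrons passes through cell 2.
K⁺ + e⁻ → K, so n(K) = 2.592 / 1 = 2.592 mol.
m(K) = 2.592 × 39.1 = 101 g.

101 g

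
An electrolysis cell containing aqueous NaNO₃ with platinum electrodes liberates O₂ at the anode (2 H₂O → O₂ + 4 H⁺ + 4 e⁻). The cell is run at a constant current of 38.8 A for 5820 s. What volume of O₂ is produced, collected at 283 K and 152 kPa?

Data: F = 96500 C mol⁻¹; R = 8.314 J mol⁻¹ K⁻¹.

Q = I·t = 38.80 A × 5820.0 s = 225800 C.
n(e⁻) = Q/F = 225800 / 96500 = 2.340 mol.
4 electrons are transferred per O₂ molecule, so n(O₂) = 2.340 / 4 = 0.5850 mol.
V = nRT/P = (0.5850 × 8.314 × 283) / (152 × 10³ Pa) = 0.00906 m³ = 9.06 L.

9.06 L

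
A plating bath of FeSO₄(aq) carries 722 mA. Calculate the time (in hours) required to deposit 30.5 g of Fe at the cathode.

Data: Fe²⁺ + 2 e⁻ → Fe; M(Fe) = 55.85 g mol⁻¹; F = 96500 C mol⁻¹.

n(Fe) = m/M = 30.5 / 55.85 = 0.5461 mol.
Each Fe atom requires 2 electrons, so n(e⁻) = 2 × 0.5461 = 1.092 mol.
Q = n(e⁻)·F = 1.092 × 96500 = 105400 C.
t = Q/I = 105400 / 0.7220 A = 146000 s = 40.6 h.

40.6 h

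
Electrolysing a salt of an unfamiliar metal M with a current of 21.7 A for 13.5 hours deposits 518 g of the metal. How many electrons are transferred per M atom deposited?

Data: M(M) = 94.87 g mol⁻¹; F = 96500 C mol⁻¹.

2

Q = I·t = 21.70 A × 48600 s = 1055000 C, so n(e⁻) = 1055000/96500 = 10.93 mol.
n(M) deposited = 518 / 94.87 = 5.460 mol.
Electrons per atom = n(e⁻)/n(M) = 10.93 / 5.460 = 2.00 ≈ 2, so the ion is M²⁺.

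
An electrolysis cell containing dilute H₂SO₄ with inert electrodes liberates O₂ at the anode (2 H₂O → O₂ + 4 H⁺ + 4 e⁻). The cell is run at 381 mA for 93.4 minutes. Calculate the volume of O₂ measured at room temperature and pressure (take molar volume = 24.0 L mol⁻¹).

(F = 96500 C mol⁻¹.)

0.133 L

Q = I·t = 0.3810 A × 5604.0 s = 2135 C.
n(e⁻) = Q/F = 2135 / 96500 = 0.02213 mol.
4 electrons are transferred per O₂ molecule, so n(O₂) = 0.02213 / 4 = 0.005531 mol.
V = n × V_m = 0.005531 × 24.0 = 0.133 L.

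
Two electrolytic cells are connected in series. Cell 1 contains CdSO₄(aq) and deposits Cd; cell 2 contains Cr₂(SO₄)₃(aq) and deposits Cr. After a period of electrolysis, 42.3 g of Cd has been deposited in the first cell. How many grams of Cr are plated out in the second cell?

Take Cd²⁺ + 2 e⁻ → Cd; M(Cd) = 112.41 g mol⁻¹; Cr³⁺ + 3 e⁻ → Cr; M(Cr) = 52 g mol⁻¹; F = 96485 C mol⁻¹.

n(Cd) = 42.3 / 112.41 = 0.3763 mol.
Since Cd²⁺ + 2 e⁻ → Cd, n(e⁻) passed = 2 × 0.3763 = 0.7526 mol.
Cells in series carry the same charge, so the same 0.7526 mol of electrons passes through cell 2.
Cr³⁺ + 3 e⁻ → Cr, so n(Cr) = 0.7526 / 3 = 0.2509 mol.
m(Cr) = 0.2509 × 52 = 13.0 g.

13.0 g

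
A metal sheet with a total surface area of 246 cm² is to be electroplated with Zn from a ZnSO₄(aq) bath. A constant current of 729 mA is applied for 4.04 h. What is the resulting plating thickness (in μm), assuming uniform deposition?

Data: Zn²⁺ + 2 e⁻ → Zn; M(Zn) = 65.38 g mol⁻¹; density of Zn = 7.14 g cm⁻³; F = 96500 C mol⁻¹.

Q = I·t = 0.7290 × 14544 = 10600 C; n(e⁻) = 0.1099 mol.
n(Zn) = n(e⁻)/2 = 0.05494 mol, so m = 0.05494 × 65.38 = 3.592 g.
Volume = m/ρ = 3.592 / 7.14 = 0.5030 cm³.
Thickness = V/A = 0.5030 / 246 = 0.00204 cm = 20.4 μm.

20.4 μm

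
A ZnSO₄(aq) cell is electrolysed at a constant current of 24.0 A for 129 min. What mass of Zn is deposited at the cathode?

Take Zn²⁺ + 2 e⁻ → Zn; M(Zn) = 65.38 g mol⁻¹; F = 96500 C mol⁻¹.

62.9 g

Q = I·t = 24.00 A × 7740.0 s = 185800 C.
n(e⁻) = Q/F = 185800 / 96500 = 1.925 mol.
Zn²⁺ + 2 e⁻ → Zn, so n(Zn) = n(e⁻)/2 = 0.9625 mol.
m = n·M = 0.9625 × 65.38 = 62.9 g.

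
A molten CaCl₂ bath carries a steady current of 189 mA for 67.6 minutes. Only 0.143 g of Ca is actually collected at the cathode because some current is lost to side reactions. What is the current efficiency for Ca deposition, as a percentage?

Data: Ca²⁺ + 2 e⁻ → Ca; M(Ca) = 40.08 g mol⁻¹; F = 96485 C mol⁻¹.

Q = I·t = 0.1890 × 4056.0 = 766.6 C; n(e⁻) = 766.6/96485 = 0.007945 mol.
Theoretical n(Ca) = n(e⁻)/2 = 0.003973 mol, i.e. m_theo = 0.003973 × 40.08 = 0.1592 g.
Efficiency = m_actual / m_theo = 0.143 / 0.1592 = 89.8 %.

89.8 %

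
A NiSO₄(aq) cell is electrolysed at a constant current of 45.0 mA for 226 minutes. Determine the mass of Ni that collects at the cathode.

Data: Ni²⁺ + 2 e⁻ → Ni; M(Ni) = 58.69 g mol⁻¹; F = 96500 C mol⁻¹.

0.186 g

Q = I·t = 0.04500 A × 13560 s = 610.2 C.
n(e⁻) = Q/F = 610.2 / 96500 = 0.006323 mol.
Ni²⁺ + 2 e⁻ → Ni, so n(Ni) = n(e⁻)/2 = 0.003162 mol.
m = n·M = 0.003162 × 58.69 = 0.186 g.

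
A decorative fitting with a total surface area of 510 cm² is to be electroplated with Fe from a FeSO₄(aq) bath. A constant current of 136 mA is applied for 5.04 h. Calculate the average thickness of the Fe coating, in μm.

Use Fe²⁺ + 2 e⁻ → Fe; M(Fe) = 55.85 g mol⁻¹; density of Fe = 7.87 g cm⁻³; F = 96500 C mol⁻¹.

1.78 μm

Q = I·t = 0.1360 × 18144 = 2468 C; n(e⁻) = 0.02557 mol.
n(Fe) = n(e⁻)/2 = 0.01279 mol, so m = 0.01279 × 55.85 = 0.7141 g.
Volume = m/ρ = 0.7141 / 7.87 = 0.09073 cm³.
Thickness = V/A = 0.09073 / 510 = 1.78 × 10⁻⁴ cm = 1.78 μm.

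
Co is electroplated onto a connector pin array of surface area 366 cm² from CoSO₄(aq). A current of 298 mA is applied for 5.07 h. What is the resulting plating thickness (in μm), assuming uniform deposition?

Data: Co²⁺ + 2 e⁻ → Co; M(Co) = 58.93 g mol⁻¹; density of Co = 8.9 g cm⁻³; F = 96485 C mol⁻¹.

5.10 μm

Q = I·t = 0.2980 × 18252 = 5439 C; n(e⁻) = 0.05637 mol.
n(Co) = n(e⁻)/2 = 0.02819 mol, so m = 0.02819 × 58.93 = 1.661 g.
Volume = m/ρ = 1.661 / 8.9 = 0.1866 cm³.
Thickness = V/A = 0.1866 / 366 = 5.10 × 10⁻⁴ cm = 5.10 μm.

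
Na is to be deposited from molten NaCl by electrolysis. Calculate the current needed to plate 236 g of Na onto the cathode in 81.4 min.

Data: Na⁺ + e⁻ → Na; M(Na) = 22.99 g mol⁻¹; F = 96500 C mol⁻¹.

n(Na) = 236 / 22.99 = 10.27 mol.
n(e⁻) = 1 × 10.27 = 10.27 mol.
Q = n(e⁻)·F = 10.27 × 96500 = 990600 C.
I = Q/t = 990600 / 4884.0 s = 203 A.

203 A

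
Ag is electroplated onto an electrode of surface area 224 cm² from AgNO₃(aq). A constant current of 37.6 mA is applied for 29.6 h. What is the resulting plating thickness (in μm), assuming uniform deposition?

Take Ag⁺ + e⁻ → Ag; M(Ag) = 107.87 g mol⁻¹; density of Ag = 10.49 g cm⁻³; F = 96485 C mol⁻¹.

19.1 μm

Q = I·t = 0.03760 × 106560 = 4007 C; n(e⁻) = 0.04153 mol.
n(Ag) = n(e⁻)/1 = 0.04153 mol, so m = 0.04153 × 107.87 = 4.479 g.
Volume = m/ρ = 4.479 / 10.49 = 0.4270 cm³.
Thickness = V/A = 0.4270 / 224 = 0.00191 cm = 19.1 μm.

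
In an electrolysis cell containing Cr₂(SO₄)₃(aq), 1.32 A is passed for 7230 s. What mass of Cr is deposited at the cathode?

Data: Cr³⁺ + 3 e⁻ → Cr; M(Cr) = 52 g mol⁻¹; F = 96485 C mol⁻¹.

Q = I·t = 1.320 A × 7230.0 s = 9544 C.
n(e⁻) = Q/F = 9544 / 96485 = 0.09891 mol.
Cr³⁺ + 3 e⁻ → Cr, so n(Cr) = n(e⁻)/3 = 0.03297 mol.
m = n·M = 0.03297 × 52 = 1.71 g.

1.71 g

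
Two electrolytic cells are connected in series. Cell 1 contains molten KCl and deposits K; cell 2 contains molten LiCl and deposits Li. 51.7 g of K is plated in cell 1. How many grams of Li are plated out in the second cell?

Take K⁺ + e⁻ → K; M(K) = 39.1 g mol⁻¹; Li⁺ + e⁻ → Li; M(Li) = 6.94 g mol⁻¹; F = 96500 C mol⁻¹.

n(K) = 51.7 / 39.1 = 1.322 mol.
Since K⁺ + e⁻ → K, n(e⁻) passed = 1 × 1.322 = 1.322 mol.
Cells in series carry the same charge, so the same 1.322 mol of electrons passes through cell 2.
Li⁺ + e⁻ → Li, so n(Li) = 1.322 / 1 = 1.322 mol.
m(Li) = 1.322 × 6.94 = 9.18 g.

9.18 g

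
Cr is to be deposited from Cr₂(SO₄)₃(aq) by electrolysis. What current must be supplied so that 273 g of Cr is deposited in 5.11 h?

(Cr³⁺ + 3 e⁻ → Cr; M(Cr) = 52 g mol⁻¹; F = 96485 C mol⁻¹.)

82.6 A

n(Cr) = 273 / 52 = 5.250 mol.
n(e⁻) = 3 × 5.250 = 15.75 mol.
Q = n(e⁻)·F = 15.75 × 96485 = 1520000 C.
I = Q/t = 1520000 / 18396 s = 82.6 A.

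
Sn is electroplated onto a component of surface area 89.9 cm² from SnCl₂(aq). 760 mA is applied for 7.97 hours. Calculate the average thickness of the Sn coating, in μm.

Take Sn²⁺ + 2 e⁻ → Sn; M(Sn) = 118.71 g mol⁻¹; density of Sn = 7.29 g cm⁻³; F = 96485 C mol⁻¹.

Q = I·t = 0.7600 × 28692 = 21810 C; n(e⁻) = 0.2260 mol.
n(Sn) = n(e⁻)/2 = 0.1130 mol, so m = 0.1130 × 118.71 = 13.41 g.
Volume = m/ρ = 13.41 / 7.29 = 1.840 cm³.
Thickness = V/A = 1.840 / 89.9 = 0.0205 cm = 205 μm.

205 μm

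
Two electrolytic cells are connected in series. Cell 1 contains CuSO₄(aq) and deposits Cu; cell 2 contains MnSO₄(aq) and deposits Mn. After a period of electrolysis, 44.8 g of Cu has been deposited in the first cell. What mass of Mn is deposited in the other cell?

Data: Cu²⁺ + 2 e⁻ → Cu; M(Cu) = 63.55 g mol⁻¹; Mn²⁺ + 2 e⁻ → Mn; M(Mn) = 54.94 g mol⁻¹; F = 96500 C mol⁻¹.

n(Cu) = 44.8 / 63.55 = 0.7050 mol.
Since Cu²⁺ + 2 e⁻ → Cu, n(e⁻) passed = 2 × 0.7050 = 1.410 mol.
Cells in series carry the same charge, so the same 1.410 mol of electrons passes through cell 2.
Mn²⁺ + 2 e⁻ → Mn, so n(Mn) = 1.410 / 2 = 0.7050 mol.
m(Mn) = 0.7050 × 54.94 = 38.7 g.

38.7 g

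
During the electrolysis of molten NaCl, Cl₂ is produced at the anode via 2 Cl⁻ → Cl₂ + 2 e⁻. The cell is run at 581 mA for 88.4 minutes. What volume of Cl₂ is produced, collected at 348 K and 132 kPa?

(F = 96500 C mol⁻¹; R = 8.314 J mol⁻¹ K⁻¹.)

0.350 L

Q = I·t = 0.5810 A × 5304.0 s = 3082 C.
n(e⁻) = Q/F = 3082 / 96500 = 0.03193 mol.
2 electrons are transferred per Cl₂ molecule, so n(Cl₂) = 0.03193 / 2 = 0.01597 mol.
V = nRT/P = (0.01597 × 8.314 × 348) / (132 × 10³ Pa) = 3.50 × 10⁻⁴ m³ = 0.350 L.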